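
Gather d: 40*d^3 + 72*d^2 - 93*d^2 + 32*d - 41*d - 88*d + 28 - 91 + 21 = 40*d^3 - 21*d^2 - 97*d - 42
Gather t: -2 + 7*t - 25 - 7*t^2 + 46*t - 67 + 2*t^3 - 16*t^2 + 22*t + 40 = 2*t^3 - 23*t^2 + 75*t - 54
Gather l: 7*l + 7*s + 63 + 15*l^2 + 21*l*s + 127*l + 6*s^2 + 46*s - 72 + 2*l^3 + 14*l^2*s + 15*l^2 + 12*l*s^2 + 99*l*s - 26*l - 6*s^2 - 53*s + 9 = 2*l^3 + l^2*(14*s + 30) + l*(12*s^2 + 120*s + 108)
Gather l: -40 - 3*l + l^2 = l^2 - 3*l - 40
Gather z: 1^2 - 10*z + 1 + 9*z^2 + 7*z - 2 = 9*z^2 - 3*z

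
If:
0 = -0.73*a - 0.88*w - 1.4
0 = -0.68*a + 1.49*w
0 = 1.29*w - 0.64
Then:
No Solution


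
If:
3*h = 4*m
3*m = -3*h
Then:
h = 0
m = 0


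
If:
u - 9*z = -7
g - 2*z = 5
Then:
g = 2*z + 5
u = 9*z - 7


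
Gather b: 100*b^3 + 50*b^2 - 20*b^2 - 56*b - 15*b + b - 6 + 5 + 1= 100*b^3 + 30*b^2 - 70*b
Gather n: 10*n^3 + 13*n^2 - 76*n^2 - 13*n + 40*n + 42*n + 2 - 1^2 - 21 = 10*n^3 - 63*n^2 + 69*n - 20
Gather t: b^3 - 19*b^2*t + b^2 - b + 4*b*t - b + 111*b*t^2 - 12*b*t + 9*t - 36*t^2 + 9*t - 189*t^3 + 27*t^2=b^3 + b^2 - 2*b - 189*t^3 + t^2*(111*b - 9) + t*(-19*b^2 - 8*b + 18)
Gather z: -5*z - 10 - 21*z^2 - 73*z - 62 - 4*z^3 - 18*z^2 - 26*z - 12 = -4*z^3 - 39*z^2 - 104*z - 84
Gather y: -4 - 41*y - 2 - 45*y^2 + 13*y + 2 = -45*y^2 - 28*y - 4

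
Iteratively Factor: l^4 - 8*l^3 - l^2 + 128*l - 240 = (l - 5)*(l^3 - 3*l^2 - 16*l + 48) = (l - 5)*(l - 4)*(l^2 + l - 12) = (l - 5)*(l - 4)*(l + 4)*(l - 3)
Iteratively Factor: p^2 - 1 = (p + 1)*(p - 1)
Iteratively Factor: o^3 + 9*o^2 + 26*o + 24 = (o + 2)*(o^2 + 7*o + 12) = (o + 2)*(o + 3)*(o + 4)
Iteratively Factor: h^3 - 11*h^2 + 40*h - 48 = (h - 4)*(h^2 - 7*h + 12) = (h - 4)^2*(h - 3)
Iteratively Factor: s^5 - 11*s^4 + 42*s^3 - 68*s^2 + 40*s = (s - 2)*(s^4 - 9*s^3 + 24*s^2 - 20*s) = s*(s - 2)*(s^3 - 9*s^2 + 24*s - 20) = s*(s - 2)^2*(s^2 - 7*s + 10) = s*(s - 5)*(s - 2)^2*(s - 2)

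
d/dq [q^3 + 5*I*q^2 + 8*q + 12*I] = 3*q^2 + 10*I*q + 8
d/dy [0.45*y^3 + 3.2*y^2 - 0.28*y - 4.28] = 1.35*y^2 + 6.4*y - 0.28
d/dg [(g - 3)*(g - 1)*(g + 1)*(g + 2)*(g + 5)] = 5*g^4 + 16*g^3 - 36*g^2 - 68*g + 11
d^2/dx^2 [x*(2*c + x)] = 2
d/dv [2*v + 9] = 2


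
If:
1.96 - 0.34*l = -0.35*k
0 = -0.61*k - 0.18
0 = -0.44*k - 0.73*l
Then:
No Solution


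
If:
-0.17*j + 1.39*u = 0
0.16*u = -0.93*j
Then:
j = 0.00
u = 0.00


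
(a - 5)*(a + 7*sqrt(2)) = a^2 - 5*a + 7*sqrt(2)*a - 35*sqrt(2)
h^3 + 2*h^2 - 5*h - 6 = (h - 2)*(h + 1)*(h + 3)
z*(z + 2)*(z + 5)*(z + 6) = z^4 + 13*z^3 + 52*z^2 + 60*z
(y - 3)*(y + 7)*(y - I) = y^3 + 4*y^2 - I*y^2 - 21*y - 4*I*y + 21*I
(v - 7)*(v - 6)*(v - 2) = v^3 - 15*v^2 + 68*v - 84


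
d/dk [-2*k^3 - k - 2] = -6*k^2 - 1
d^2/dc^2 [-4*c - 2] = 0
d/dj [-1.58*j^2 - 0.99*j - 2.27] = -3.16*j - 0.99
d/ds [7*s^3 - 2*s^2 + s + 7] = 21*s^2 - 4*s + 1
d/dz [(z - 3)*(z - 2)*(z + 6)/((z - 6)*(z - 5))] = (z^4 - 22*z^3 + 103*z^2 - 12*z - 324)/(z^4 - 22*z^3 + 181*z^2 - 660*z + 900)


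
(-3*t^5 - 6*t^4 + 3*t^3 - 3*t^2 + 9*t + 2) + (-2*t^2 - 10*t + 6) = -3*t^5 - 6*t^4 + 3*t^3 - 5*t^2 - t + 8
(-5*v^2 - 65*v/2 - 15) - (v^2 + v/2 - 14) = -6*v^2 - 33*v - 1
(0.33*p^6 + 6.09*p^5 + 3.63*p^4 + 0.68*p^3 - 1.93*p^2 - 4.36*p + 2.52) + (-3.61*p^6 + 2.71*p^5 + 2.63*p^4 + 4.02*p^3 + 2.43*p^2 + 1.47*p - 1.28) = -3.28*p^6 + 8.8*p^5 + 6.26*p^4 + 4.7*p^3 + 0.5*p^2 - 2.89*p + 1.24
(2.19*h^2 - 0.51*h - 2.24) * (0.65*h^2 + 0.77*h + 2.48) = 1.4235*h^4 + 1.3548*h^3 + 3.5825*h^2 - 2.9896*h - 5.5552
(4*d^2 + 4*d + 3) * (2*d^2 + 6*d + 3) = 8*d^4 + 32*d^3 + 42*d^2 + 30*d + 9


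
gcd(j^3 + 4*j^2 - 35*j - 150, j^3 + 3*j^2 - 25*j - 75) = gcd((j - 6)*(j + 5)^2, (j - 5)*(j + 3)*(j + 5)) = j + 5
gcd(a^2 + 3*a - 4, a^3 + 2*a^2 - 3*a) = a - 1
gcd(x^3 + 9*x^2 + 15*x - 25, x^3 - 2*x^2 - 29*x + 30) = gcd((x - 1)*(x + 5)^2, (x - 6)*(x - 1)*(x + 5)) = x^2 + 4*x - 5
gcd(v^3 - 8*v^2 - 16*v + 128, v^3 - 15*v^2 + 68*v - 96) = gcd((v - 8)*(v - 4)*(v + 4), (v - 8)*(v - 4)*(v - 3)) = v^2 - 12*v + 32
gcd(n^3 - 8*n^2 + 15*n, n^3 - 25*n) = n^2 - 5*n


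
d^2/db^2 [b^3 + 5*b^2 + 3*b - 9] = 6*b + 10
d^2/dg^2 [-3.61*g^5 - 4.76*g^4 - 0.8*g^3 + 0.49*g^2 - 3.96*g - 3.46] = -72.2*g^3 - 57.12*g^2 - 4.8*g + 0.98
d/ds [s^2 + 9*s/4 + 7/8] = 2*s + 9/4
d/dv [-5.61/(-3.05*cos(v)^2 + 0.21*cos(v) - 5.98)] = (34.221*cos(v) - 1.1781)*sin(v)/(3.05*cos(v)^2 - 0.21*cos(v) + 5.98)^2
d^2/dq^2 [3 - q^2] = -2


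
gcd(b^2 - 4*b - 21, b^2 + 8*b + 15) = b + 3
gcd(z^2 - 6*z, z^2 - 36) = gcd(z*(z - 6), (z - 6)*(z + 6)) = z - 6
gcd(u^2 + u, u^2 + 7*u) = u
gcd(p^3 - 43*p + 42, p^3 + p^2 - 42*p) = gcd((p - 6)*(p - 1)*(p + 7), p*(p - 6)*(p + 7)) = p^2 + p - 42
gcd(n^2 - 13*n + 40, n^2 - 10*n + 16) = n - 8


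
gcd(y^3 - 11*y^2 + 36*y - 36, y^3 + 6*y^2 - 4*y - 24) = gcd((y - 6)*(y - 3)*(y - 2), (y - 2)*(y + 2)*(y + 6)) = y - 2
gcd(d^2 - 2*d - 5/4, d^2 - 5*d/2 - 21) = 1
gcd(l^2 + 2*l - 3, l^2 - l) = l - 1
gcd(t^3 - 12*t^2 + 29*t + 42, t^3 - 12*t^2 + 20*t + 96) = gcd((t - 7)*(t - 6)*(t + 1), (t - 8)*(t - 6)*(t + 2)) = t - 6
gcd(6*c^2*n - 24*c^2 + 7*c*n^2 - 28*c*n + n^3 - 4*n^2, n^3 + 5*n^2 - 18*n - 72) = n - 4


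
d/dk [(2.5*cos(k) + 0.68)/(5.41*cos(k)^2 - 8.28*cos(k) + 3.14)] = (13.525*cos(k)^2 + 7.3576*cos(k) - 13.4804)*sin(k)/(29.2681*cos(k)^4 - 89.5896*cos(k)^3 + 102.5332*cos(k)^2 - 51.9984*cos(k) + 9.8596)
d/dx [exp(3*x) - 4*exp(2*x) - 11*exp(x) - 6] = (3*exp(2*x) - 8*exp(x) - 11)*exp(x)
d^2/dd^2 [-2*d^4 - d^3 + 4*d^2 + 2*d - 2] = -24*d^2 - 6*d + 8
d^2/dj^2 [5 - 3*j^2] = -6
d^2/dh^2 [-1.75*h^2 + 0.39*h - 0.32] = -3.50000000000000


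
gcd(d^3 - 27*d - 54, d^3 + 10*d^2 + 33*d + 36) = d^2 + 6*d + 9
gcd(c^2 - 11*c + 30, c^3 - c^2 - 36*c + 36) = c - 6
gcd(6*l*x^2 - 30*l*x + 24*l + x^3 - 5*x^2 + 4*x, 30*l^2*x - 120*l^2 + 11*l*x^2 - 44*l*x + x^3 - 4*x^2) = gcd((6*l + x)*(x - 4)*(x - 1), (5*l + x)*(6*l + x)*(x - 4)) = 6*l*x - 24*l + x^2 - 4*x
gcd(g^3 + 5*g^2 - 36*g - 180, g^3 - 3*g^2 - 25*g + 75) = g + 5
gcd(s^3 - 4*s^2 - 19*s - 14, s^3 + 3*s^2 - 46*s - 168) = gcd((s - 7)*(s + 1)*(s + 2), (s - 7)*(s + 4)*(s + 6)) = s - 7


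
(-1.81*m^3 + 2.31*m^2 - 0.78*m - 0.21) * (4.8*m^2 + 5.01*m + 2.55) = -8.688*m^5 + 2.0199*m^4 + 3.2136*m^3 + 0.974699999999999*m^2 - 3.0411*m - 0.5355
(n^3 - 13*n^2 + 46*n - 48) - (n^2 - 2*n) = n^3 - 14*n^2 + 48*n - 48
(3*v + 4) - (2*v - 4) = v + 8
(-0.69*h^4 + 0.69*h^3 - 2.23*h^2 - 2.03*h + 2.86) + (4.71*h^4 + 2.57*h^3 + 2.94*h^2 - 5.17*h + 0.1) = 4.02*h^4 + 3.26*h^3 + 0.71*h^2 - 7.2*h + 2.96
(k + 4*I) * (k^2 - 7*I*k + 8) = k^3 - 3*I*k^2 + 36*k + 32*I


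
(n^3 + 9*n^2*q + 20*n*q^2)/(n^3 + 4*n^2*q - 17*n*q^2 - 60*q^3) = n*(-n - 4*q)/(-n^2 + n*q + 12*q^2)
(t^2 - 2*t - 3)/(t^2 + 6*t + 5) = (t - 3)/(t + 5)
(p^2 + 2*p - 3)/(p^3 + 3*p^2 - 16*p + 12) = (p + 3)/(p^2 + 4*p - 12)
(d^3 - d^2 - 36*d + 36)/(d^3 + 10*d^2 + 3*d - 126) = (d^2 - 7*d + 6)/(d^2 + 4*d - 21)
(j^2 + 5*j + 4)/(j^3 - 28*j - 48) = (j + 1)/(j^2 - 4*j - 12)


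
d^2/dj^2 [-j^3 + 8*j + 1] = -6*j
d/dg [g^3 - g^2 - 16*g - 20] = 3*g^2 - 2*g - 16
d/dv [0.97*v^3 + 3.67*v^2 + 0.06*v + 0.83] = 2.91*v^2 + 7.34*v + 0.06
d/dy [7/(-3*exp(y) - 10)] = 21*exp(y)/(3*exp(y) + 10)^2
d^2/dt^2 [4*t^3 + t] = 24*t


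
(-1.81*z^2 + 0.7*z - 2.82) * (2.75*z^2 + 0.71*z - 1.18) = -4.9775*z^4 + 0.6399*z^3 - 5.1222*z^2 - 2.8282*z + 3.3276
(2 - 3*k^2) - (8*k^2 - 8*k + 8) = -11*k^2 + 8*k - 6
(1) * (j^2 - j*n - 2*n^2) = j^2 - j*n - 2*n^2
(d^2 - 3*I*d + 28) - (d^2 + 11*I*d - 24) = -14*I*d + 52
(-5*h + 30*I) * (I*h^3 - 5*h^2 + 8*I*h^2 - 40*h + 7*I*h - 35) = -5*I*h^4 - 5*h^3 - 40*I*h^3 - 40*h^2 - 185*I*h^2 - 35*h - 1200*I*h - 1050*I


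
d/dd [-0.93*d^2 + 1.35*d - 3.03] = 1.35 - 1.86*d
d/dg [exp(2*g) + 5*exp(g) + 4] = (2*exp(g) + 5)*exp(g)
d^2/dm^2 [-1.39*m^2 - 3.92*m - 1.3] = -2.78000000000000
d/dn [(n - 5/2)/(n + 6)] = 17/(2*(n + 6)^2)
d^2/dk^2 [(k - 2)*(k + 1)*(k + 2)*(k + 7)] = 12*k^2 + 48*k + 6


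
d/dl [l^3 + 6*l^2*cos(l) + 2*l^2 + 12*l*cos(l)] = -6*l^2*sin(l) + 3*l^2 + 12*sqrt(2)*l*cos(l + pi/4) + 4*l + 12*cos(l)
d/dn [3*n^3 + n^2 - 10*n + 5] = 9*n^2 + 2*n - 10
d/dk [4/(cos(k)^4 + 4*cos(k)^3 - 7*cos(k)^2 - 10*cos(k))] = 8*(2*cos(k)^3 + 6*cos(k)^2 - 7*cos(k) - 5)*sin(k)/((cos(k)^3 + 4*cos(k)^2 - 7*cos(k) - 10)^2*cos(k)^2)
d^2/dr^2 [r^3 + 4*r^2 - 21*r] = 6*r + 8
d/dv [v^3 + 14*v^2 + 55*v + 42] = 3*v^2 + 28*v + 55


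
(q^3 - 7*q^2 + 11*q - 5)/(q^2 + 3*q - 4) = (q^2 - 6*q + 5)/(q + 4)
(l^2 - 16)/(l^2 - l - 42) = (16 - l^2)/(-l^2 + l + 42)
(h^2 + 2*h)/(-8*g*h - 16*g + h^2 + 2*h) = -h/(8*g - h)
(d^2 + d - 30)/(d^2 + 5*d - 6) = (d - 5)/(d - 1)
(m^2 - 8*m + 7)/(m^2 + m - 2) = (m - 7)/(m + 2)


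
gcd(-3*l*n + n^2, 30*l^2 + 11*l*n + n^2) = 1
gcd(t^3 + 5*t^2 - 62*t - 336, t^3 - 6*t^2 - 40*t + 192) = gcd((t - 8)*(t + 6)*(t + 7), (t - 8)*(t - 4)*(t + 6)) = t^2 - 2*t - 48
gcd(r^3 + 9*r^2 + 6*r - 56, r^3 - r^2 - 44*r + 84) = r^2 + 5*r - 14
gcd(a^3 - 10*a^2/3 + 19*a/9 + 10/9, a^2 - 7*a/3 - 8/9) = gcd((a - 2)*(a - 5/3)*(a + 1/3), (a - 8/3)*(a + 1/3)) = a + 1/3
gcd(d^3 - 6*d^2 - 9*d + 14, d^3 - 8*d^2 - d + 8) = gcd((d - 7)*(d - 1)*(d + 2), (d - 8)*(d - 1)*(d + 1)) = d - 1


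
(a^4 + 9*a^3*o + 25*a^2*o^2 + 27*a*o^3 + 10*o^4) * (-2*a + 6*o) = -2*a^5 - 12*a^4*o + 4*a^3*o^2 + 96*a^2*o^3 + 142*a*o^4 + 60*o^5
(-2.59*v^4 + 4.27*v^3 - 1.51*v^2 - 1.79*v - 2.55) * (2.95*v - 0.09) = -7.6405*v^5 + 12.8296*v^4 - 4.8388*v^3 - 5.1446*v^2 - 7.3614*v + 0.2295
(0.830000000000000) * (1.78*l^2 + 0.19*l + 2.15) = 1.4774*l^2 + 0.1577*l + 1.7845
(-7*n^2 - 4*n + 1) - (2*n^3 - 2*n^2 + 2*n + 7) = -2*n^3 - 5*n^2 - 6*n - 6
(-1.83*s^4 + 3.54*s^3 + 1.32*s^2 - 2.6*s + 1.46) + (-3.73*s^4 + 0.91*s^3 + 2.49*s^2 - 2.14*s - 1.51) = -5.56*s^4 + 4.45*s^3 + 3.81*s^2 - 4.74*s - 0.05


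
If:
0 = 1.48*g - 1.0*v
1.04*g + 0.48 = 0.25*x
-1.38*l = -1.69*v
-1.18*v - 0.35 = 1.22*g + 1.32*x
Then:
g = -0.34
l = -0.62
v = -0.50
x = 0.50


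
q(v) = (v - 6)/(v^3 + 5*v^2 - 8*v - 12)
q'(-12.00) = 0.01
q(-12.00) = 0.02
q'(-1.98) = -0.46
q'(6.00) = 0.00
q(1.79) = 0.92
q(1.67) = 0.64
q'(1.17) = 0.15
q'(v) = (v - 6)*(-3*v^2 - 10*v + 8)/(v^3 + 5*v^2 - 8*v - 12)^2 + 1/(v^3 + 5*v^2 - 8*v - 12) = (v^3 + 5*v^2 - 8*v - (v - 6)*(3*v^2 + 10*v - 8) - 12)/(v^3 + 5*v^2 - 8*v - 12)^2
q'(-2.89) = -0.09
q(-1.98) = -0.51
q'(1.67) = 1.47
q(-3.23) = -0.29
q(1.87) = 1.41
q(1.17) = 0.37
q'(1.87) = 9.81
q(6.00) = 0.00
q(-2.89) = -0.31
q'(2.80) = 0.23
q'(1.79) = 3.72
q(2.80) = -0.12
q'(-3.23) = -0.05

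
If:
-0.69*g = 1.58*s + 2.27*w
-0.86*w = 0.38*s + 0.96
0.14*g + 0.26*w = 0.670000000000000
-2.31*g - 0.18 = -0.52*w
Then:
No Solution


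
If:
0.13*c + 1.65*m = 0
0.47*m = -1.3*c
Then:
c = 0.00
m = 0.00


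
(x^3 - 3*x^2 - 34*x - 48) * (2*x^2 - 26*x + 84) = 2*x^5 - 32*x^4 + 94*x^3 + 536*x^2 - 1608*x - 4032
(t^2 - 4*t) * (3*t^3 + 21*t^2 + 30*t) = 3*t^5 + 9*t^4 - 54*t^3 - 120*t^2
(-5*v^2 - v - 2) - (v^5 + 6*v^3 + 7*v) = -v^5 - 6*v^3 - 5*v^2 - 8*v - 2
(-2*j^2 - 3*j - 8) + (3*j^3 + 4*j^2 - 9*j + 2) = 3*j^3 + 2*j^2 - 12*j - 6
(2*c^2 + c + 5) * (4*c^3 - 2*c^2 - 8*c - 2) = 8*c^5 + 2*c^3 - 22*c^2 - 42*c - 10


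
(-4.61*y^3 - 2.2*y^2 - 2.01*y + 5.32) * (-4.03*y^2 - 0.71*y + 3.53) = 18.5783*y^5 + 12.1391*y^4 - 6.611*y^3 - 27.7785*y^2 - 10.8725*y + 18.7796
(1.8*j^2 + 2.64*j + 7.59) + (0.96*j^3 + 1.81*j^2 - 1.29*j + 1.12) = 0.96*j^3 + 3.61*j^2 + 1.35*j + 8.71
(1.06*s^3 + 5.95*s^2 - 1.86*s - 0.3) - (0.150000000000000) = 1.06*s^3 + 5.95*s^2 - 1.86*s - 0.45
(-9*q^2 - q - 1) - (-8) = -9*q^2 - q + 7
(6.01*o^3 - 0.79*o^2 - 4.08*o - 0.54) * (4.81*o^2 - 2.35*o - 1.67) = 28.9081*o^5 - 17.9234*o^4 - 27.805*o^3 + 8.3099*o^2 + 8.0826*o + 0.9018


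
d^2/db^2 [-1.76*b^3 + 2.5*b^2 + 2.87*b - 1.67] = 5.0 - 10.56*b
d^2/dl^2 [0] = 0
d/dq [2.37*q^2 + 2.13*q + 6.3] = 4.74*q + 2.13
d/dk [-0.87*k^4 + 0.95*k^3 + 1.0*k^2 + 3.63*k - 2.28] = -3.48*k^3 + 2.85*k^2 + 2.0*k + 3.63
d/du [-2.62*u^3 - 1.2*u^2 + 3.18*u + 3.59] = -7.86*u^2 - 2.4*u + 3.18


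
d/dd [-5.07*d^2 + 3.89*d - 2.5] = 3.89 - 10.14*d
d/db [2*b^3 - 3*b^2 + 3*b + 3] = 6*b^2 - 6*b + 3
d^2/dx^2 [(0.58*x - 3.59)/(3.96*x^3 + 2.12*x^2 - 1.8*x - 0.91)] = (54.571968*x^5 - 646.348032*x^4 - 468.738304*x^3 + 81.8088*x^2 + 11.288712*x - 39.014936)/(62.099136*x^9 + 99.734976*x^8 - 31.287168*x^7 - 123.9508*x^6 - 31.616352*x^5 + 47.255568*x^4 + 24.841188*x^3 - 3.578484*x^2 - 4.47174*x - 0.753571)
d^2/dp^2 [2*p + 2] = 0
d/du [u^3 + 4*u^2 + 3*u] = 3*u^2 + 8*u + 3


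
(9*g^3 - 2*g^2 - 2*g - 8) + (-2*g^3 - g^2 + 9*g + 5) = 7*g^3 - 3*g^2 + 7*g - 3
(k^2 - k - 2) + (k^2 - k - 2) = 2*k^2 - 2*k - 4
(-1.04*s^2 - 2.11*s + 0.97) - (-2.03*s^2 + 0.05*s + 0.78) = 0.99*s^2 - 2.16*s + 0.19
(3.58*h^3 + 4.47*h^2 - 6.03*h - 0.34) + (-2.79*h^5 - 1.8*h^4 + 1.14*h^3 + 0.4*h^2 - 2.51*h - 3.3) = -2.79*h^5 - 1.8*h^4 + 4.72*h^3 + 4.87*h^2 - 8.54*h - 3.64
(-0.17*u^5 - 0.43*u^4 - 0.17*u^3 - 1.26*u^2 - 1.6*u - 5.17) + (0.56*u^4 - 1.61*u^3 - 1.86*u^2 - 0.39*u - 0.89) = -0.17*u^5 + 0.13*u^4 - 1.78*u^3 - 3.12*u^2 - 1.99*u - 6.06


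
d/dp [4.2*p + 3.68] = 4.20000000000000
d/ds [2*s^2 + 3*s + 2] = 4*s + 3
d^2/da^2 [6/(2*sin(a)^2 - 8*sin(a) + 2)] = 6*(-2*sin(a)^4 + 6*sin(a)^3 - 3*sin(a)^2 - 14*sin(a) + 15)/(sin(a)^2 - 4*sin(a) + 1)^3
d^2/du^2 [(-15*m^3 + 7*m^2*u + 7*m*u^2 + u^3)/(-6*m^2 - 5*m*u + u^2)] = m^2*(-846*m^3 + 918*m^2*u + 342*m*u^2 + 146*u^3)/(-216*m^6 - 540*m^5*u - 342*m^4*u^2 + 55*m^3*u^3 + 57*m^2*u^4 - 15*m*u^5 + u^6)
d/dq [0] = 0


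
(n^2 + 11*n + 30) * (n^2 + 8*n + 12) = n^4 + 19*n^3 + 130*n^2 + 372*n + 360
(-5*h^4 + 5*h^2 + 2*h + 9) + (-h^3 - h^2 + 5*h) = -5*h^4 - h^3 + 4*h^2 + 7*h + 9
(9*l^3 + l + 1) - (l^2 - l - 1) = 9*l^3 - l^2 + 2*l + 2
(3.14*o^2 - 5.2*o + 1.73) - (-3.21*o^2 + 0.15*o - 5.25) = 6.35*o^2 - 5.35*o + 6.98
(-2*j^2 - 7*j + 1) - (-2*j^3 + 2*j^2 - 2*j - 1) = 2*j^3 - 4*j^2 - 5*j + 2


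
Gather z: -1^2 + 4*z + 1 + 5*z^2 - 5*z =5*z^2 - z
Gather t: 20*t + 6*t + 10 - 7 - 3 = 26*t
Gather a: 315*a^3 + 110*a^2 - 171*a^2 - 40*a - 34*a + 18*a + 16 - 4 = 315*a^3 - 61*a^2 - 56*a + 12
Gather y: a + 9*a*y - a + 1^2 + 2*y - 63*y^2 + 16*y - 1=-63*y^2 + y*(9*a + 18)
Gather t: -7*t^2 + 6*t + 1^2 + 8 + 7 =-7*t^2 + 6*t + 16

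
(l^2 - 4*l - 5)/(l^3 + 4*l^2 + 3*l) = (l - 5)/(l*(l + 3))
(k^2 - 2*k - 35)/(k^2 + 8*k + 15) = (k - 7)/(k + 3)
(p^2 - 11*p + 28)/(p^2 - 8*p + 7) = (p - 4)/(p - 1)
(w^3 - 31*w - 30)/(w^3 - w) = (w^2 - w - 30)/(w*(w - 1))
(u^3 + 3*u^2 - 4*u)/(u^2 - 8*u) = (u^2 + 3*u - 4)/(u - 8)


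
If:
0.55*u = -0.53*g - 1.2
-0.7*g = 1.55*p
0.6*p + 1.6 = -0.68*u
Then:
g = 0.13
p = -0.06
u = -2.30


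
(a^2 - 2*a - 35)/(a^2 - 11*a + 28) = (a + 5)/(a - 4)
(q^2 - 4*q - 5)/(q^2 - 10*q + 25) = (q + 1)/(q - 5)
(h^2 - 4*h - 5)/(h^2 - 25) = (h + 1)/(h + 5)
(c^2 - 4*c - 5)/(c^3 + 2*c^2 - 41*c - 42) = (c - 5)/(c^2 + c - 42)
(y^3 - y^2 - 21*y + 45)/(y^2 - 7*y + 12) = (y^2 + 2*y - 15)/(y - 4)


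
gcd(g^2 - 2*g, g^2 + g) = g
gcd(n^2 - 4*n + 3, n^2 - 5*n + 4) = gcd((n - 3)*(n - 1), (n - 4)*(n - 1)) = n - 1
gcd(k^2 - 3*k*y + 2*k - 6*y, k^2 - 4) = k + 2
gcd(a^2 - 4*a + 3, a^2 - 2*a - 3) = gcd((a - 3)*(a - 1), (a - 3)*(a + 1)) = a - 3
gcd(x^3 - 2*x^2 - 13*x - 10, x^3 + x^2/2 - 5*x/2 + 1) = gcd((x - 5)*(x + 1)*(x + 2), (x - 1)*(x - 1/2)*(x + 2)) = x + 2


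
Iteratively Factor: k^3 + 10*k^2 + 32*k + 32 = (k + 4)*(k^2 + 6*k + 8) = (k + 4)^2*(k + 2)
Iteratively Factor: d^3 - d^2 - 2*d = (d + 1)*(d^2 - 2*d) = (d - 2)*(d + 1)*(d)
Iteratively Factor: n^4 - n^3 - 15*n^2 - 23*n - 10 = (n + 1)*(n^3 - 2*n^2 - 13*n - 10) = (n + 1)^2*(n^2 - 3*n - 10) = (n + 1)^2*(n + 2)*(n - 5)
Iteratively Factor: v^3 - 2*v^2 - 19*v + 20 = (v - 5)*(v^2 + 3*v - 4) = (v - 5)*(v - 1)*(v + 4)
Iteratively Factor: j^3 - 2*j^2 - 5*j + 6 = (j - 3)*(j^2 + j - 2) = (j - 3)*(j - 1)*(j + 2)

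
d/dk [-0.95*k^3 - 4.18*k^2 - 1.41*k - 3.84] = -2.85*k^2 - 8.36*k - 1.41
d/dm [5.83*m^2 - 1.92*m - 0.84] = 11.66*m - 1.92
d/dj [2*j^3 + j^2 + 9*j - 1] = 6*j^2 + 2*j + 9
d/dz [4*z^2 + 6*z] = 8*z + 6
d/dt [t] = 1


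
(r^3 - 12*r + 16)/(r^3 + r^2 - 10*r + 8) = (r - 2)/(r - 1)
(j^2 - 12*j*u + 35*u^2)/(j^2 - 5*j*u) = (j - 7*u)/j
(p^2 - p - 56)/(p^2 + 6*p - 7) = (p - 8)/(p - 1)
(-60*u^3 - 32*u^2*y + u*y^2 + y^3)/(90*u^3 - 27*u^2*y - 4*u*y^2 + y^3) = (2*u + y)/(-3*u + y)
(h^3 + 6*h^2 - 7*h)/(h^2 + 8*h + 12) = h*(h^2 + 6*h - 7)/(h^2 + 8*h + 12)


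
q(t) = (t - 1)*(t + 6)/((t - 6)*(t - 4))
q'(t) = (t - 1)/((t - 6)*(t - 4)) + (t + 6)/((t - 6)*(t - 4)) - (t - 1)*(t + 6)/((t - 6)*(t - 4)^2) - (t - 1)*(t + 6)/((t - 6)^2*(t - 4)) = 15*(-t^2 + 4*t + 4)/(t^4 - 20*t^3 + 148*t^2 - 480*t + 576)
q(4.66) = -44.12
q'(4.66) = 17.73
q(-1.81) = -0.26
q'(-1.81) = -0.05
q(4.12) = -139.96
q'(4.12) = 1033.18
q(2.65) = 3.16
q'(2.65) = 5.56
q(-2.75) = -0.21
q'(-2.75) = -0.06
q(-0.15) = -0.26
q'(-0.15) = 0.08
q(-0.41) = -0.28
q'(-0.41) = 0.04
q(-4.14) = -0.12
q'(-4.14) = -0.07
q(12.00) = 4.12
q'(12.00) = -0.60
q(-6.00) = 0.00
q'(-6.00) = -0.06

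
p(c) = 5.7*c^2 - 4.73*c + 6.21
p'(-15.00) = -175.73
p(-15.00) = 1359.66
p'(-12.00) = -141.53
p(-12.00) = 883.77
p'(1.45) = 11.80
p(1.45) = 11.34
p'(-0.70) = -12.71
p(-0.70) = 12.31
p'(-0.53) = -10.77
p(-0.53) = 10.32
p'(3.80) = 38.59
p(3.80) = 70.54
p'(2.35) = 22.06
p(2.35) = 26.57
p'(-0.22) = -7.24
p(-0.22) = 7.53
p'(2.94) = 28.79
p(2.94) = 41.57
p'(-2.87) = -37.45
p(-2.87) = 66.74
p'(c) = 11.4*c - 4.73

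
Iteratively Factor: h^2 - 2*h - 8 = (h + 2)*(h - 4)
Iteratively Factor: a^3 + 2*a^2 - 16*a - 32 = (a + 2)*(a^2 - 16) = (a - 4)*(a + 2)*(a + 4)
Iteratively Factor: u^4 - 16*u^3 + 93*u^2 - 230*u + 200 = (u - 5)*(u^3 - 11*u^2 + 38*u - 40) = (u - 5)^2*(u^2 - 6*u + 8) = (u - 5)^2*(u - 2)*(u - 4)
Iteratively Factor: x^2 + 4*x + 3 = (x + 1)*(x + 3)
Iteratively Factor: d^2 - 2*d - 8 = (d - 4)*(d + 2)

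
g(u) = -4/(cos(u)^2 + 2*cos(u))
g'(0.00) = 0.00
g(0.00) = -1.33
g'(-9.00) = 0.30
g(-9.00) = 4.03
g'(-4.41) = -20.87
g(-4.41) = 7.89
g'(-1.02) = 5.95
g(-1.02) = -3.03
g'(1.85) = -24.67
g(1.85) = 8.42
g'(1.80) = -37.11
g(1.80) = 9.93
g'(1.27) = -21.40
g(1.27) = -5.88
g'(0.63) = -1.66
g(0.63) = -1.76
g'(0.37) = -0.75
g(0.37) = -1.46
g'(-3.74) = -0.83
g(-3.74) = 4.12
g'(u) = -4*(2*sin(u)*cos(u) + 2*sin(u))/(cos(u)^2 + 2*cos(u))^2 = -(8*sin(u)/cos(u)^2 + 8*tan(u))/(cos(u) + 2)^2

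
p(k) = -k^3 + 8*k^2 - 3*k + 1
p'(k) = -3*k^2 + 16*k - 3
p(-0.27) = 2.41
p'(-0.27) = -7.54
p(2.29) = 24.07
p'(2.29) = 17.91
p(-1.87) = 41.12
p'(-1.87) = -43.41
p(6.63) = 41.33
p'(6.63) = -28.79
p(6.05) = 54.22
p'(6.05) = -16.01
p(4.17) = 55.09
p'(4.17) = 11.55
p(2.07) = 20.20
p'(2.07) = 17.27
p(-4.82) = 313.30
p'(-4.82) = -149.82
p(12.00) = -611.00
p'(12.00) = -243.00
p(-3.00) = 109.00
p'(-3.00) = -78.00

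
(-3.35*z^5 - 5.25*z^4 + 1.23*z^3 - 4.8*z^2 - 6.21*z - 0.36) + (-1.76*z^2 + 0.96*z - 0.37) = -3.35*z^5 - 5.25*z^4 + 1.23*z^3 - 6.56*z^2 - 5.25*z - 0.73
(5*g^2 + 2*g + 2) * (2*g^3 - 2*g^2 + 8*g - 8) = 10*g^5 - 6*g^4 + 40*g^3 - 28*g^2 - 16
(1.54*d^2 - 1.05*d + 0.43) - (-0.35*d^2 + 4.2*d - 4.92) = 1.89*d^2 - 5.25*d + 5.35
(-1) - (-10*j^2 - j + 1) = 10*j^2 + j - 2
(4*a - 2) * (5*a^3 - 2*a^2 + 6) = 20*a^4 - 18*a^3 + 4*a^2 + 24*a - 12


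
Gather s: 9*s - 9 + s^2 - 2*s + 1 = s^2 + 7*s - 8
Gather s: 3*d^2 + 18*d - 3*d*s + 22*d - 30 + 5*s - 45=3*d^2 + 40*d + s*(5 - 3*d) - 75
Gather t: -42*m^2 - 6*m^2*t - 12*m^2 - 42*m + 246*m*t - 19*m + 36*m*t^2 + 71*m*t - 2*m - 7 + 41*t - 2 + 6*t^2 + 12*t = -54*m^2 - 63*m + t^2*(36*m + 6) + t*(-6*m^2 + 317*m + 53) - 9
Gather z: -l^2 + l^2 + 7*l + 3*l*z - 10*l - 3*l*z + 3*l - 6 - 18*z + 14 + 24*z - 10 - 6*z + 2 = 0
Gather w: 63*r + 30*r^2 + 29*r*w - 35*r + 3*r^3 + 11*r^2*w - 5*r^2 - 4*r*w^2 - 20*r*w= 3*r^3 + 25*r^2 - 4*r*w^2 + 28*r + w*(11*r^2 + 9*r)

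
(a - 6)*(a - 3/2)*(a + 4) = a^3 - 7*a^2/2 - 21*a + 36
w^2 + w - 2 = (w - 1)*(w + 2)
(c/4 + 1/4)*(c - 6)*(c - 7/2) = c^3/4 - 17*c^2/8 + 23*c/8 + 21/4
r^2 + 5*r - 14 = (r - 2)*(r + 7)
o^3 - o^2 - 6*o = o*(o - 3)*(o + 2)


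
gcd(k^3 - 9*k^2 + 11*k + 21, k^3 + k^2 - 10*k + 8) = 1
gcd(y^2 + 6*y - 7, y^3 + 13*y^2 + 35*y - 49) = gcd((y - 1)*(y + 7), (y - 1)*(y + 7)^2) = y^2 + 6*y - 7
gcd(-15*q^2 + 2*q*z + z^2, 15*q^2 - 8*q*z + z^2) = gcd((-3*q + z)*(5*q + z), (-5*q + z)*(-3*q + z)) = -3*q + z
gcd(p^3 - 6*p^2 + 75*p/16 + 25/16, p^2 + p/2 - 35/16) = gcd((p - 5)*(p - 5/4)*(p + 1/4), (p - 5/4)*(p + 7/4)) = p - 5/4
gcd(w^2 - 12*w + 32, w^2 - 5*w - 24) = w - 8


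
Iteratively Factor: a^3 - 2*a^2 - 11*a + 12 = (a + 3)*(a^2 - 5*a + 4) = (a - 1)*(a + 3)*(a - 4)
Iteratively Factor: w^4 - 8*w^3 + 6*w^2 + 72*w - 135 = (w + 3)*(w^3 - 11*w^2 + 39*w - 45) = (w - 3)*(w + 3)*(w^2 - 8*w + 15) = (w - 5)*(w - 3)*(w + 3)*(w - 3)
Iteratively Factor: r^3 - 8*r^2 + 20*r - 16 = (r - 2)*(r^2 - 6*r + 8) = (r - 4)*(r - 2)*(r - 2)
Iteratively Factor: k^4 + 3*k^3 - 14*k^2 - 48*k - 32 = (k + 1)*(k^3 + 2*k^2 - 16*k - 32) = (k + 1)*(k + 4)*(k^2 - 2*k - 8) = (k + 1)*(k + 2)*(k + 4)*(k - 4)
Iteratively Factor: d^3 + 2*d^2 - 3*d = (d - 1)*(d^2 + 3*d) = d*(d - 1)*(d + 3)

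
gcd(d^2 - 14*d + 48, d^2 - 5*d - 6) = d - 6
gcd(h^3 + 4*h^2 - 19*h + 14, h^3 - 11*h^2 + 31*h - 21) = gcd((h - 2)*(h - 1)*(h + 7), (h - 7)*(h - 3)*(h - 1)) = h - 1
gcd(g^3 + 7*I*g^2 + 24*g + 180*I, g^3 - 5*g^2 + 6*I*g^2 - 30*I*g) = g + 6*I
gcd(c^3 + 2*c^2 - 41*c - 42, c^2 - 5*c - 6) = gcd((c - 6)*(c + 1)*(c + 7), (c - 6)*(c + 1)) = c^2 - 5*c - 6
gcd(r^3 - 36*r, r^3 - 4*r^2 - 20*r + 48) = r - 6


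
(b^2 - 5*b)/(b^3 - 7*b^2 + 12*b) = (b - 5)/(b^2 - 7*b + 12)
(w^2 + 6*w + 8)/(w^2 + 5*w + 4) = (w + 2)/(w + 1)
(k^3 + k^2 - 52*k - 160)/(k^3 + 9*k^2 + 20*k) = (k - 8)/k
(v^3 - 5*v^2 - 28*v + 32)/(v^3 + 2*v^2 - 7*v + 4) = (v - 8)/(v - 1)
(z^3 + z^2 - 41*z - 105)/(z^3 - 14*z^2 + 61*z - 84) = (z^2 + 8*z + 15)/(z^2 - 7*z + 12)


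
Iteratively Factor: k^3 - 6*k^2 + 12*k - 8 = (k - 2)*(k^2 - 4*k + 4) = (k - 2)^2*(k - 2)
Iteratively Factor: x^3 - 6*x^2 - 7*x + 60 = (x - 5)*(x^2 - x - 12) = (x - 5)*(x - 4)*(x + 3)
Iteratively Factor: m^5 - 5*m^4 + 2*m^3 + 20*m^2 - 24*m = (m + 2)*(m^4 - 7*m^3 + 16*m^2 - 12*m) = (m - 2)*(m + 2)*(m^3 - 5*m^2 + 6*m) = m*(m - 2)*(m + 2)*(m^2 - 5*m + 6) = m*(m - 2)^2*(m + 2)*(m - 3)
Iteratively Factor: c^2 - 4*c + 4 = (c - 2)*(c - 2)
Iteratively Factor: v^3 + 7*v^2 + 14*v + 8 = (v + 1)*(v^2 + 6*v + 8) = (v + 1)*(v + 4)*(v + 2)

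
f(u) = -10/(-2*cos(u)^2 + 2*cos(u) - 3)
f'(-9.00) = 0.55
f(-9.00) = 1.54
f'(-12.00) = 0.99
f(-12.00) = 3.65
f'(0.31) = 0.65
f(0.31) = 3.44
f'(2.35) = -1.18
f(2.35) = 1.85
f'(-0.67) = -1.00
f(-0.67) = 3.76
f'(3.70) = 0.76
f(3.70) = 1.63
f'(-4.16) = -1.65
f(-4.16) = 2.17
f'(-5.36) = 0.52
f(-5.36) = 3.97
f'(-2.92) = 0.28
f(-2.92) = 1.46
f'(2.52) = -0.86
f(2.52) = 1.68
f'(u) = -10*(-4*sin(u)*cos(u) + 2*sin(u))/(-2*cos(u)^2 + 2*cos(u) - 3)^2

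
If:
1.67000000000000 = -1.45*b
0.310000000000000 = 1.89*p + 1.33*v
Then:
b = -1.15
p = 0.164021164021164 - 0.703703703703704*v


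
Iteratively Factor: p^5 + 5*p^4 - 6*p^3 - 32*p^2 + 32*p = (p + 4)*(p^4 + p^3 - 10*p^2 + 8*p) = (p - 2)*(p + 4)*(p^3 + 3*p^2 - 4*p) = (p - 2)*(p - 1)*(p + 4)*(p^2 + 4*p) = (p - 2)*(p - 1)*(p + 4)^2*(p)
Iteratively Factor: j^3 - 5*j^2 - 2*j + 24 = (j + 2)*(j^2 - 7*j + 12) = (j - 4)*(j + 2)*(j - 3)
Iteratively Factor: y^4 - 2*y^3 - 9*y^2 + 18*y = (y - 3)*(y^3 + y^2 - 6*y) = y*(y - 3)*(y^2 + y - 6) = y*(y - 3)*(y + 3)*(y - 2)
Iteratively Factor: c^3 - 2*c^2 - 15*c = (c - 5)*(c^2 + 3*c) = c*(c - 5)*(c + 3)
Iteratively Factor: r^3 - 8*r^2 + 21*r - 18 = (r - 2)*(r^2 - 6*r + 9) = (r - 3)*(r - 2)*(r - 3)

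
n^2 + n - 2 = (n - 1)*(n + 2)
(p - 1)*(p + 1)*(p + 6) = p^3 + 6*p^2 - p - 6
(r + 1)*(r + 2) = r^2 + 3*r + 2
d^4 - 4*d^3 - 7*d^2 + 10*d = d*(d - 5)*(d - 1)*(d + 2)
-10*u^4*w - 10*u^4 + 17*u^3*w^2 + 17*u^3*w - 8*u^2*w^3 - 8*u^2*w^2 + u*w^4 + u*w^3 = (-5*u + w)*(-2*u + w)*(-u + w)*(u*w + u)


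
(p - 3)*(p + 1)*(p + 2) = p^3 - 7*p - 6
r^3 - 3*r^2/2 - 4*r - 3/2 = (r - 3)*(r + 1/2)*(r + 1)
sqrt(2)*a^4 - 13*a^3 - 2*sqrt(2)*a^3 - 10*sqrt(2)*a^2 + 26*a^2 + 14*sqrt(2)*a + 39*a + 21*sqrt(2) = (a - 3)*(a + 1)*(a - 7*sqrt(2))*(sqrt(2)*a + 1)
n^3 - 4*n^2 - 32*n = n*(n - 8)*(n + 4)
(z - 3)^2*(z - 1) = z^3 - 7*z^2 + 15*z - 9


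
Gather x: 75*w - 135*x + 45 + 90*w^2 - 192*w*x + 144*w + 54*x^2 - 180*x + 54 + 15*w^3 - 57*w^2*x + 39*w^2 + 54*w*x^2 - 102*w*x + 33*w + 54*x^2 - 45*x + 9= 15*w^3 + 129*w^2 + 252*w + x^2*(54*w + 108) + x*(-57*w^2 - 294*w - 360) + 108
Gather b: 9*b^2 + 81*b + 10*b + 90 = 9*b^2 + 91*b + 90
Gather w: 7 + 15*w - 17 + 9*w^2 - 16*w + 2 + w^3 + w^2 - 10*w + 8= w^3 + 10*w^2 - 11*w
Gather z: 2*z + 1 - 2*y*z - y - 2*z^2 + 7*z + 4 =-y - 2*z^2 + z*(9 - 2*y) + 5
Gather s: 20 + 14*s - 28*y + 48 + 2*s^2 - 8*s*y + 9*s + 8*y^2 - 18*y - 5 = 2*s^2 + s*(23 - 8*y) + 8*y^2 - 46*y + 63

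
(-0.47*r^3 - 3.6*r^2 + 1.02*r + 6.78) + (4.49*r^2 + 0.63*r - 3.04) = -0.47*r^3 + 0.89*r^2 + 1.65*r + 3.74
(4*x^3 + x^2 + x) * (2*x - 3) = 8*x^4 - 10*x^3 - x^2 - 3*x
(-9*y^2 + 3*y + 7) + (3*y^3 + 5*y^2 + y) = 3*y^3 - 4*y^2 + 4*y + 7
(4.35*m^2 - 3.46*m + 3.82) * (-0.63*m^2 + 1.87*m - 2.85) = -2.7405*m^4 + 10.3143*m^3 - 21.2743*m^2 + 17.0044*m - 10.887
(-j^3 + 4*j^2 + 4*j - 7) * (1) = -j^3 + 4*j^2 + 4*j - 7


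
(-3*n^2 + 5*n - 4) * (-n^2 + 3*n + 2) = 3*n^4 - 14*n^3 + 13*n^2 - 2*n - 8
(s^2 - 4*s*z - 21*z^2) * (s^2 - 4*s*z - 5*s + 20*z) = s^4 - 8*s^3*z - 5*s^3 - 5*s^2*z^2 + 40*s^2*z + 84*s*z^3 + 25*s*z^2 - 420*z^3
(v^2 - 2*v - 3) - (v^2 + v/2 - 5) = 2 - 5*v/2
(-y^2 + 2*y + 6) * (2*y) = -2*y^3 + 4*y^2 + 12*y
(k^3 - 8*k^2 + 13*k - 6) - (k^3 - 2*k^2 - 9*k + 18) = -6*k^2 + 22*k - 24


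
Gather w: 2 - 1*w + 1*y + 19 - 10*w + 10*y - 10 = -11*w + 11*y + 11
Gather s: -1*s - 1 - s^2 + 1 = -s^2 - s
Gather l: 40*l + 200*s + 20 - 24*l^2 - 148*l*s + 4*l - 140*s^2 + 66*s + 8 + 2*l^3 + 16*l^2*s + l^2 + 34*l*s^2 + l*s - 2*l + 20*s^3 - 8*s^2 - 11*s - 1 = 2*l^3 + l^2*(16*s - 23) + l*(34*s^2 - 147*s + 42) + 20*s^3 - 148*s^2 + 255*s + 27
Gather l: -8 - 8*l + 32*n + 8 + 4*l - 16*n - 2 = -4*l + 16*n - 2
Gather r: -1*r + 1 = 1 - r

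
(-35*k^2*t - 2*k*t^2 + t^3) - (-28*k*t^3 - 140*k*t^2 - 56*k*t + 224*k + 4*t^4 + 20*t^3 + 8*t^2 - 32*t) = -35*k^2*t + 28*k*t^3 + 138*k*t^2 + 56*k*t - 224*k - 4*t^4 - 19*t^3 - 8*t^2 + 32*t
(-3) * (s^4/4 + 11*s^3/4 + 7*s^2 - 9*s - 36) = -3*s^4/4 - 33*s^3/4 - 21*s^2 + 27*s + 108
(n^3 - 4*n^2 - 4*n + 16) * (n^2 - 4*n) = n^5 - 8*n^4 + 12*n^3 + 32*n^2 - 64*n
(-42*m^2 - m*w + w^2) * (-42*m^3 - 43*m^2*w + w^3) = 1764*m^5 + 1848*m^4*w + m^3*w^2 - 85*m^2*w^3 - m*w^4 + w^5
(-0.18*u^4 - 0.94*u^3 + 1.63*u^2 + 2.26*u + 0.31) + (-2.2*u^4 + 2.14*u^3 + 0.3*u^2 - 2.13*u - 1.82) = -2.38*u^4 + 1.2*u^3 + 1.93*u^2 + 0.13*u - 1.51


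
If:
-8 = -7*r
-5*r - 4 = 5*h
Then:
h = -68/35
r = 8/7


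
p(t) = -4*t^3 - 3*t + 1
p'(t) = -12*t^2 - 3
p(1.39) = -13.91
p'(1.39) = -26.19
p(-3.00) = 118.00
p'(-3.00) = -111.00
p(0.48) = -0.88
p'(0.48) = -5.76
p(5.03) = -523.14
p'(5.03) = -306.61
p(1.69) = -23.38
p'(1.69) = -37.27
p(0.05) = 0.85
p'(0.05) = -3.03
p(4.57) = -394.49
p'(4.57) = -253.62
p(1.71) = -24.13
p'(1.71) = -38.09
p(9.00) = -2942.00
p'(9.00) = -975.00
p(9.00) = -2942.00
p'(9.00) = -975.00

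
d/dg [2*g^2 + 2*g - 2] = 4*g + 2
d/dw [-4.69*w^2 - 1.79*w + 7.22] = -9.38*w - 1.79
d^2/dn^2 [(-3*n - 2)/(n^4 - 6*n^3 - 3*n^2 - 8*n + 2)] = 2*(4*(3*n + 2)*(-2*n^3 + 9*n^2 + 3*n + 4)^2 + 3*(4*n^3 - 18*n^2 - 6*n - (3*n + 2)*(-2*n^2 + 6*n + 1) - 8)*(-n^4 + 6*n^3 + 3*n^2 + 8*n - 2))/(-n^4 + 6*n^3 + 3*n^2 + 8*n - 2)^3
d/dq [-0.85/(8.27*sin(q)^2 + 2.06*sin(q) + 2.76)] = (14.059*sin(q) + 1.751)*cos(q)/(8.27*sin(q)^2 + 2.06*sin(q) + 2.76)^2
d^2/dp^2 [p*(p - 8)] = 2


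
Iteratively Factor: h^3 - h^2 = (h)*(h^2 - h) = h*(h - 1)*(h)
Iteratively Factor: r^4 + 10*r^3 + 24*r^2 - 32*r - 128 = (r + 4)*(r^3 + 6*r^2 - 32) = (r + 4)^2*(r^2 + 2*r - 8) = (r - 2)*(r + 4)^2*(r + 4)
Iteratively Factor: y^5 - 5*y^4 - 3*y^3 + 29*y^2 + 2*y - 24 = (y + 2)*(y^4 - 7*y^3 + 11*y^2 + 7*y - 12) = (y - 3)*(y + 2)*(y^3 - 4*y^2 - y + 4) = (y - 3)*(y + 1)*(y + 2)*(y^2 - 5*y + 4) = (y - 3)*(y - 1)*(y + 1)*(y + 2)*(y - 4)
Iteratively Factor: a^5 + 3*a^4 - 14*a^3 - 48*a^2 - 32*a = (a + 4)*(a^4 - a^3 - 10*a^2 - 8*a) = (a + 2)*(a + 4)*(a^3 - 3*a^2 - 4*a) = (a - 4)*(a + 2)*(a + 4)*(a^2 + a) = a*(a - 4)*(a + 2)*(a + 4)*(a + 1)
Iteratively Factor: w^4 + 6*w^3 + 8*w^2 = (w + 2)*(w^3 + 4*w^2) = (w + 2)*(w + 4)*(w^2) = w*(w + 2)*(w + 4)*(w)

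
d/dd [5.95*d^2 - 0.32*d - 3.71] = 11.9*d - 0.32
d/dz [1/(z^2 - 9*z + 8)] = (9 - 2*z)/(z^2 - 9*z + 8)^2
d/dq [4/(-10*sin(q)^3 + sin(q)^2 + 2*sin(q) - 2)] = 8*(15*sin(q)^2 - sin(q) - 1)*cos(q)/(10*sin(q)^3 - sin(q)^2 - 2*sin(q) + 2)^2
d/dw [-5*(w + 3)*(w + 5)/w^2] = 10*(4*w + 15)/w^3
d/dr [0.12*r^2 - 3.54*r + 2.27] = 0.24*r - 3.54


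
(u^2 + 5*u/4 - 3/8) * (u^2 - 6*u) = u^4 - 19*u^3/4 - 63*u^2/8 + 9*u/4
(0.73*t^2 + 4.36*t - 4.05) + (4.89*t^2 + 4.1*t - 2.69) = 5.62*t^2 + 8.46*t - 6.74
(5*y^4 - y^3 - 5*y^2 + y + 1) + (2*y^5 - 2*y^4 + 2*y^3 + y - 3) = 2*y^5 + 3*y^4 + y^3 - 5*y^2 + 2*y - 2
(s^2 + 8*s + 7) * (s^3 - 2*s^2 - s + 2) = s^5 + 6*s^4 - 10*s^3 - 20*s^2 + 9*s + 14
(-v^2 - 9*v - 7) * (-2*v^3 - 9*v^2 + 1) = 2*v^5 + 27*v^4 + 95*v^3 + 62*v^2 - 9*v - 7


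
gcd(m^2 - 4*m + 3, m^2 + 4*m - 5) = m - 1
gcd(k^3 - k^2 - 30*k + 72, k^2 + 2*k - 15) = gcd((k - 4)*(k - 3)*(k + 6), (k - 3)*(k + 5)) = k - 3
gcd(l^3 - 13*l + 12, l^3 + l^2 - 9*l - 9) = l - 3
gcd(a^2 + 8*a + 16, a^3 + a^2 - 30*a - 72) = a + 4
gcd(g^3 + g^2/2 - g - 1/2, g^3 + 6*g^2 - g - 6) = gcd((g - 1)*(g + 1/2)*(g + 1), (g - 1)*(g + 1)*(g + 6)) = g^2 - 1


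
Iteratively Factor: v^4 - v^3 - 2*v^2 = (v)*(v^3 - v^2 - 2*v) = v*(v + 1)*(v^2 - 2*v) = v^2*(v + 1)*(v - 2)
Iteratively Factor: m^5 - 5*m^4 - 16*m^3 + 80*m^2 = (m + 4)*(m^4 - 9*m^3 + 20*m^2) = (m - 5)*(m + 4)*(m^3 - 4*m^2) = m*(m - 5)*(m + 4)*(m^2 - 4*m) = m*(m - 5)*(m - 4)*(m + 4)*(m)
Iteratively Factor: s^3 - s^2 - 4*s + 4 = (s - 1)*(s^2 - 4) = (s - 1)*(s + 2)*(s - 2)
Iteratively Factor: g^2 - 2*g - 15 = (g + 3)*(g - 5)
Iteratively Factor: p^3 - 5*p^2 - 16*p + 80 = (p - 5)*(p^2 - 16) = (p - 5)*(p + 4)*(p - 4)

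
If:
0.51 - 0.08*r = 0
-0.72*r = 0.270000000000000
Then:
No Solution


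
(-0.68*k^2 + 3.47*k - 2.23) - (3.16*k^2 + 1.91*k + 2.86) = -3.84*k^2 + 1.56*k - 5.09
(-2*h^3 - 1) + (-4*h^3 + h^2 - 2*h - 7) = -6*h^3 + h^2 - 2*h - 8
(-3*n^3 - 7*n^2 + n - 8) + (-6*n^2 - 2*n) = -3*n^3 - 13*n^2 - n - 8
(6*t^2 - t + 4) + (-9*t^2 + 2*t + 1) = -3*t^2 + t + 5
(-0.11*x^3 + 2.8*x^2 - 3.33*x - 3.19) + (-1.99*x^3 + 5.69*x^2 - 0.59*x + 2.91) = -2.1*x^3 + 8.49*x^2 - 3.92*x - 0.28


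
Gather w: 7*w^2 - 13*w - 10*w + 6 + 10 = 7*w^2 - 23*w + 16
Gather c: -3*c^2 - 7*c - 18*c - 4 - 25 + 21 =-3*c^2 - 25*c - 8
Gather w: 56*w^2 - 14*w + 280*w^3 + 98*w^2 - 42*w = 280*w^3 + 154*w^2 - 56*w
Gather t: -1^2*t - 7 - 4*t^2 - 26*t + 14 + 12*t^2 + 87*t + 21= 8*t^2 + 60*t + 28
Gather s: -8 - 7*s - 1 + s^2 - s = s^2 - 8*s - 9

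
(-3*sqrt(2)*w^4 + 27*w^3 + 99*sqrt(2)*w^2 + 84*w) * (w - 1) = -3*sqrt(2)*w^5 + 3*sqrt(2)*w^4 + 27*w^4 - 27*w^3 + 99*sqrt(2)*w^3 - 99*sqrt(2)*w^2 + 84*w^2 - 84*w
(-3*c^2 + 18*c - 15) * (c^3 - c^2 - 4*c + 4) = -3*c^5 + 21*c^4 - 21*c^3 - 69*c^2 + 132*c - 60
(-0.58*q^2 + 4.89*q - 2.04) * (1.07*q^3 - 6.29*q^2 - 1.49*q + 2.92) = -0.6206*q^5 + 8.8805*q^4 - 32.0767*q^3 + 3.8519*q^2 + 17.3184*q - 5.9568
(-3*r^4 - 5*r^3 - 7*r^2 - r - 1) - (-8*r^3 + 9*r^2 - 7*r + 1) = -3*r^4 + 3*r^3 - 16*r^2 + 6*r - 2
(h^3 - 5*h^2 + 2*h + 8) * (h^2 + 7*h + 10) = h^5 + 2*h^4 - 23*h^3 - 28*h^2 + 76*h + 80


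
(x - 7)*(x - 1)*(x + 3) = x^3 - 5*x^2 - 17*x + 21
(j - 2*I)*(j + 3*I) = j^2 + I*j + 6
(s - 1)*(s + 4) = s^2 + 3*s - 4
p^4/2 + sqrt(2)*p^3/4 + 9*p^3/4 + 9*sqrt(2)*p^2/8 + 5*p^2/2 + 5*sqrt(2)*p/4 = p*(p/2 + 1)*(p + 5/2)*(p + sqrt(2)/2)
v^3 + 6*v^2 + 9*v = v*(v + 3)^2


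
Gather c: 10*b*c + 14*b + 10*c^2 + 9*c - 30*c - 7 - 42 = 14*b + 10*c^2 + c*(10*b - 21) - 49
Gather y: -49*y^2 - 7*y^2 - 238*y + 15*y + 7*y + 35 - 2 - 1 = -56*y^2 - 216*y + 32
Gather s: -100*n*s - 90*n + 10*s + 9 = -90*n + s*(10 - 100*n) + 9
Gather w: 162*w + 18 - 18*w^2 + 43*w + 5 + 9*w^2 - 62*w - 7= -9*w^2 + 143*w + 16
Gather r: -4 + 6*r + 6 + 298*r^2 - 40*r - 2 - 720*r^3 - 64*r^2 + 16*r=-720*r^3 + 234*r^2 - 18*r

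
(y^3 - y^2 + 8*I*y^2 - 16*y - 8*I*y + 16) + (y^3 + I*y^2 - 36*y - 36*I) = 2*y^3 - y^2 + 9*I*y^2 - 52*y - 8*I*y + 16 - 36*I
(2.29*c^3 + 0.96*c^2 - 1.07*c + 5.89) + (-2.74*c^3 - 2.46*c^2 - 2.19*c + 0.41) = -0.45*c^3 - 1.5*c^2 - 3.26*c + 6.3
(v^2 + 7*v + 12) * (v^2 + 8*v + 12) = v^4 + 15*v^3 + 80*v^2 + 180*v + 144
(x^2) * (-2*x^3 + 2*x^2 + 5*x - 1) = -2*x^5 + 2*x^4 + 5*x^3 - x^2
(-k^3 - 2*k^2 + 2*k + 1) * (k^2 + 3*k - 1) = -k^5 - 5*k^4 - 3*k^3 + 9*k^2 + k - 1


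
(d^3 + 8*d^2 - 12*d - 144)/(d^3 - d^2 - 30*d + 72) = (d + 6)/(d - 3)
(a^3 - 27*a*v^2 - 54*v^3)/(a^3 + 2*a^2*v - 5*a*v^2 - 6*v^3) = (-a^2 + 3*a*v + 18*v^2)/(-a^2 + a*v + 2*v^2)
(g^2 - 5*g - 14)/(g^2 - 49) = (g + 2)/(g + 7)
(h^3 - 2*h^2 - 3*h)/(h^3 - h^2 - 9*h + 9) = h*(h + 1)/(h^2 + 2*h - 3)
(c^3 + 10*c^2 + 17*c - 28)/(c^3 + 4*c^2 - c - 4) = (c + 7)/(c + 1)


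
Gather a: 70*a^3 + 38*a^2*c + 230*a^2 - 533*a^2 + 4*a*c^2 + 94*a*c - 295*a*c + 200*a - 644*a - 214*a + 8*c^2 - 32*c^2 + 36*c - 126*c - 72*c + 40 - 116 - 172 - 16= 70*a^3 + a^2*(38*c - 303) + a*(4*c^2 - 201*c - 658) - 24*c^2 - 162*c - 264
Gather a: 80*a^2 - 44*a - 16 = 80*a^2 - 44*a - 16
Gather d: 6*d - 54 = 6*d - 54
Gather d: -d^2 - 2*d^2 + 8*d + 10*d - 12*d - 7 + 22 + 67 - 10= -3*d^2 + 6*d + 72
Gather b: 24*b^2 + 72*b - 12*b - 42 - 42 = 24*b^2 + 60*b - 84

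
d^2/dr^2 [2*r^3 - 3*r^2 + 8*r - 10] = 12*r - 6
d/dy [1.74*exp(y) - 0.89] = 1.74*exp(y)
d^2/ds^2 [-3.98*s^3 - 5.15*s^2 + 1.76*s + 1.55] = -23.88*s - 10.3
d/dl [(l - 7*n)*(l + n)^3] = 4*(l - 5*n)*(l + n)^2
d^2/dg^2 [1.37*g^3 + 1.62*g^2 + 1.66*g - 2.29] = 8.22*g + 3.24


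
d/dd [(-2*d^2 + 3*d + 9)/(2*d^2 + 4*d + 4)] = (-7*d^2 - 26*d - 12)/(2*(d^4 + 4*d^3 + 8*d^2 + 8*d + 4))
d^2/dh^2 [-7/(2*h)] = -7/h^3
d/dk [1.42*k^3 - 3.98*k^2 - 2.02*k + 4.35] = 4.26*k^2 - 7.96*k - 2.02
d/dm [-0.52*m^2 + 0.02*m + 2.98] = 0.02 - 1.04*m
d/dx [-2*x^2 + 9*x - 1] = 9 - 4*x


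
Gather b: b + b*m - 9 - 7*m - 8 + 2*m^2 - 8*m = b*(m + 1) + 2*m^2 - 15*m - 17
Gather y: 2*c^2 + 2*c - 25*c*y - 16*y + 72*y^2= 2*c^2 + 2*c + 72*y^2 + y*(-25*c - 16)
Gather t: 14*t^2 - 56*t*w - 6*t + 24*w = 14*t^2 + t*(-56*w - 6) + 24*w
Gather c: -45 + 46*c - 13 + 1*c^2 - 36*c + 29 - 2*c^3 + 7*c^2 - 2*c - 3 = -2*c^3 + 8*c^2 + 8*c - 32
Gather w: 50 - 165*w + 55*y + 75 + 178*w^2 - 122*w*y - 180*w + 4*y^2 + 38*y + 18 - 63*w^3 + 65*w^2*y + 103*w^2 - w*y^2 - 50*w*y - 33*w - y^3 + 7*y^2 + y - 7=-63*w^3 + w^2*(65*y + 281) + w*(-y^2 - 172*y - 378) - y^3 + 11*y^2 + 94*y + 136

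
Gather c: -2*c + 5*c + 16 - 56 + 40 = 3*c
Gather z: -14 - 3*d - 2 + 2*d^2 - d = 2*d^2 - 4*d - 16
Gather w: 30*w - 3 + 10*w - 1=40*w - 4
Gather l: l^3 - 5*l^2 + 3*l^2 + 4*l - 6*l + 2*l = l^3 - 2*l^2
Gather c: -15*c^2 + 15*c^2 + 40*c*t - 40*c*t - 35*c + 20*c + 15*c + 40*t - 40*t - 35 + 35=0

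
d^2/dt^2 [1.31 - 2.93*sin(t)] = 2.93*sin(t)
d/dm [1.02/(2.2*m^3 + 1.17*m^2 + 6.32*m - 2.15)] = (-6.732*m^2 - 2.3868*m - 6.4464)/(2.2*m^3 + 1.17*m^2 + 6.32*m - 2.15)^2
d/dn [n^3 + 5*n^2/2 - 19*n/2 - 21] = 3*n^2 + 5*n - 19/2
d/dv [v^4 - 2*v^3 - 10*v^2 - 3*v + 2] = 4*v^3 - 6*v^2 - 20*v - 3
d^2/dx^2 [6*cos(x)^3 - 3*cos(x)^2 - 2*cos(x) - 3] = -5*cos(x)/2 + 6*cos(2*x) - 27*cos(3*x)/2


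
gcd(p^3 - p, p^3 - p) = p^3 - p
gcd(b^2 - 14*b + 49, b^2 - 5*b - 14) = b - 7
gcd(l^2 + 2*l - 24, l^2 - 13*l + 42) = 1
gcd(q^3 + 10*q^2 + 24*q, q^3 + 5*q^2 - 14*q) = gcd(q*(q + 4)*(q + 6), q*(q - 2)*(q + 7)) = q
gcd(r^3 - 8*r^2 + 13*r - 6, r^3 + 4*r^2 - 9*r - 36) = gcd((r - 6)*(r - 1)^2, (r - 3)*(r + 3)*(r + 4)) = 1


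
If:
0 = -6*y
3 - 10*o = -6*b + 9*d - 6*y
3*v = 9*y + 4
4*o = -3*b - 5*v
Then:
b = -4*o/3 - 20/9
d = -2*o - 31/27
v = 4/3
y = 0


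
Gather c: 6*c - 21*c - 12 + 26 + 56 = 70 - 15*c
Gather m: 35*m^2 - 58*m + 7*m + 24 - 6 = 35*m^2 - 51*m + 18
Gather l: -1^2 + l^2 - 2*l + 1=l^2 - 2*l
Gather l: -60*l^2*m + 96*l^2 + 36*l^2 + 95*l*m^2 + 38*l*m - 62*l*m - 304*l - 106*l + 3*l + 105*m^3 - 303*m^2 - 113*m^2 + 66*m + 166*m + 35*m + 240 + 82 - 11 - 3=l^2*(132 - 60*m) + l*(95*m^2 - 24*m - 407) + 105*m^3 - 416*m^2 + 267*m + 308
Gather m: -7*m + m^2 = m^2 - 7*m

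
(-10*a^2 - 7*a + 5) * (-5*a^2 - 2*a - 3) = 50*a^4 + 55*a^3 + 19*a^2 + 11*a - 15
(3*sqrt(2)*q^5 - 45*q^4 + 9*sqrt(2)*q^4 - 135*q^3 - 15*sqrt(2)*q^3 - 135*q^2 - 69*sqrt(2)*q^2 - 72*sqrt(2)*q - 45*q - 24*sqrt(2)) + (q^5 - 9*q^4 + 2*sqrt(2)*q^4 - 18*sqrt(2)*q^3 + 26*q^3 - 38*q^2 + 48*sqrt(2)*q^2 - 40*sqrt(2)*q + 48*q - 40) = q^5 + 3*sqrt(2)*q^5 - 54*q^4 + 11*sqrt(2)*q^4 - 109*q^3 - 33*sqrt(2)*q^3 - 173*q^2 - 21*sqrt(2)*q^2 - 112*sqrt(2)*q + 3*q - 40 - 24*sqrt(2)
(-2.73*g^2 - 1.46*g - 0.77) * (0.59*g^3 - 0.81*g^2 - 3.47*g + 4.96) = -1.6107*g^5 + 1.3499*g^4 + 10.2014*g^3 - 7.8509*g^2 - 4.5697*g - 3.8192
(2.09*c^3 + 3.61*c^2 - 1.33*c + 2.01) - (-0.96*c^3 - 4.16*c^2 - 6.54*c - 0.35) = 3.05*c^3 + 7.77*c^2 + 5.21*c + 2.36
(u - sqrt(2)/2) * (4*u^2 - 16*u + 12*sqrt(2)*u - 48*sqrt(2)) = 4*u^3 - 16*u^2 + 10*sqrt(2)*u^2 - 40*sqrt(2)*u - 12*u + 48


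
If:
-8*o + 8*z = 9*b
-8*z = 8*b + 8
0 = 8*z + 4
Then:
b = -1/2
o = 1/16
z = -1/2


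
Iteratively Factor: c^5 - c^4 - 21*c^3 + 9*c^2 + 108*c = (c + 3)*(c^4 - 4*c^3 - 9*c^2 + 36*c) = c*(c + 3)*(c^3 - 4*c^2 - 9*c + 36) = c*(c + 3)^2*(c^2 - 7*c + 12) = c*(c - 3)*(c + 3)^2*(c - 4)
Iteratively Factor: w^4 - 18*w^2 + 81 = (w - 3)*(w^3 + 3*w^2 - 9*w - 27) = (w - 3)*(w + 3)*(w^2 - 9) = (w - 3)*(w + 3)^2*(w - 3)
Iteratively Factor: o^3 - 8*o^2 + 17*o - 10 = (o - 1)*(o^2 - 7*o + 10) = (o - 5)*(o - 1)*(o - 2)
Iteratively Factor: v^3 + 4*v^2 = (v)*(v^2 + 4*v) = v^2*(v + 4)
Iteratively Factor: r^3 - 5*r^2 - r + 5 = (r - 1)*(r^2 - 4*r - 5) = (r - 1)*(r + 1)*(r - 5)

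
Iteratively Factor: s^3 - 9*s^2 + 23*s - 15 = (s - 3)*(s^2 - 6*s + 5) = (s - 5)*(s - 3)*(s - 1)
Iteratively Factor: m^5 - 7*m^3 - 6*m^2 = (m + 1)*(m^4 - m^3 - 6*m^2) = (m - 3)*(m + 1)*(m^3 + 2*m^2) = m*(m - 3)*(m + 1)*(m^2 + 2*m) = m*(m - 3)*(m + 1)*(m + 2)*(m)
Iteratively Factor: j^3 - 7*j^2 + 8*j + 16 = (j - 4)*(j^2 - 3*j - 4) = (j - 4)*(j + 1)*(j - 4)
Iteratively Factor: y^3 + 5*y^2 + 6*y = (y + 3)*(y^2 + 2*y) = (y + 2)*(y + 3)*(y)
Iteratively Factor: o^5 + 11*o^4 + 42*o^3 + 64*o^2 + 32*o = (o)*(o^4 + 11*o^3 + 42*o^2 + 64*o + 32) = o*(o + 1)*(o^3 + 10*o^2 + 32*o + 32) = o*(o + 1)*(o + 4)*(o^2 + 6*o + 8) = o*(o + 1)*(o + 4)^2*(o + 2)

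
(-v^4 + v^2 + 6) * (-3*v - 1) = 3*v^5 + v^4 - 3*v^3 - v^2 - 18*v - 6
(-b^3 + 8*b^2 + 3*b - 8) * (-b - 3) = b^4 - 5*b^3 - 27*b^2 - b + 24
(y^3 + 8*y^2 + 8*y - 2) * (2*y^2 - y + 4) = 2*y^5 + 15*y^4 + 12*y^3 + 20*y^2 + 34*y - 8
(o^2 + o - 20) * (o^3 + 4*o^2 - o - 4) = o^5 + 5*o^4 - 17*o^3 - 85*o^2 + 16*o + 80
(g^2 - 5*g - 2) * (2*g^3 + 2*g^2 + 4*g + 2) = 2*g^5 - 8*g^4 - 10*g^3 - 22*g^2 - 18*g - 4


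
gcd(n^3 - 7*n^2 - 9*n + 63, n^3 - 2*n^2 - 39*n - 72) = n + 3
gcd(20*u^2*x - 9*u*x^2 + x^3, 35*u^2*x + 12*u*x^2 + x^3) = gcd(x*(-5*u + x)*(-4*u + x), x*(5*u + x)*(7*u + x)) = x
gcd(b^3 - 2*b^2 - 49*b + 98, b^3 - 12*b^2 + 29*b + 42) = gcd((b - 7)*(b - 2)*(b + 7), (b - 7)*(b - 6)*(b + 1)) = b - 7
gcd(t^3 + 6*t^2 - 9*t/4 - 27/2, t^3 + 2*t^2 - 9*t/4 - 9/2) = t^2 - 9/4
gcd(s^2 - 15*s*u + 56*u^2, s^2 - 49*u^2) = s - 7*u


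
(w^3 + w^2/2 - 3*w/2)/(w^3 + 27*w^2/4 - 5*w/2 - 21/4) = 2*w*(2*w + 3)/(4*w^2 + 31*w + 21)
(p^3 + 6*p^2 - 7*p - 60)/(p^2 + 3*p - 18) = (p^2 + 9*p + 20)/(p + 6)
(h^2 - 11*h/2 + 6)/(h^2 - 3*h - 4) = (h - 3/2)/(h + 1)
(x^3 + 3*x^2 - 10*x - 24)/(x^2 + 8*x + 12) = (x^2 + x - 12)/(x + 6)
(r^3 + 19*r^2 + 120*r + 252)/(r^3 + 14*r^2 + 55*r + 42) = (r + 6)/(r + 1)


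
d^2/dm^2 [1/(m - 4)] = 2/(m - 4)^3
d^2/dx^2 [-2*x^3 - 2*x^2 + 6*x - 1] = -12*x - 4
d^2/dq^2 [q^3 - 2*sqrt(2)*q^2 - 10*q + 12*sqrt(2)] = 6*q - 4*sqrt(2)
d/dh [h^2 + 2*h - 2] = 2*h + 2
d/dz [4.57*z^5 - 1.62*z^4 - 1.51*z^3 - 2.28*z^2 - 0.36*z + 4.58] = 22.85*z^4 - 6.48*z^3 - 4.53*z^2 - 4.56*z - 0.36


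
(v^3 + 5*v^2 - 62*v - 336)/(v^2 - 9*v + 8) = (v^2 + 13*v + 42)/(v - 1)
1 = 1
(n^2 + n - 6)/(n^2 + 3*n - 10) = (n + 3)/(n + 5)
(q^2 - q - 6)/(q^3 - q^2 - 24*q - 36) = (q - 3)/(q^2 - 3*q - 18)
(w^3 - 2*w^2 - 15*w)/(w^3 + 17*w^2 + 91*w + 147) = w*(w - 5)/(w^2 + 14*w + 49)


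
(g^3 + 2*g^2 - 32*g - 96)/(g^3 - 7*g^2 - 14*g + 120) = (g + 4)/(g - 5)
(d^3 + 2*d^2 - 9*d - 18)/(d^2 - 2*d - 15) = (d^2 - d - 6)/(d - 5)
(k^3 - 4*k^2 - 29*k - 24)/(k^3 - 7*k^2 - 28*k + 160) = (k^2 + 4*k + 3)/(k^2 + k - 20)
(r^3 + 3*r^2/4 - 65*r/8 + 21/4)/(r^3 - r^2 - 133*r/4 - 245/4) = (4*r^2 - 11*r + 6)/(2*(2*r^2 - 9*r - 35))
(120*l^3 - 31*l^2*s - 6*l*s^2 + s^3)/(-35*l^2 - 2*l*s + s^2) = (24*l^2 - 11*l*s + s^2)/(-7*l + s)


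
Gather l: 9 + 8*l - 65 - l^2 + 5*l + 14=-l^2 + 13*l - 42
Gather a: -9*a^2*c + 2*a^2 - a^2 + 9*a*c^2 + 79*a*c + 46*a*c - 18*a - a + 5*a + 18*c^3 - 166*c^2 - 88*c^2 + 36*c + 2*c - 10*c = a^2*(1 - 9*c) + a*(9*c^2 + 125*c - 14) + 18*c^3 - 254*c^2 + 28*c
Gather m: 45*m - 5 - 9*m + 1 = 36*m - 4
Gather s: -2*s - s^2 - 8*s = -s^2 - 10*s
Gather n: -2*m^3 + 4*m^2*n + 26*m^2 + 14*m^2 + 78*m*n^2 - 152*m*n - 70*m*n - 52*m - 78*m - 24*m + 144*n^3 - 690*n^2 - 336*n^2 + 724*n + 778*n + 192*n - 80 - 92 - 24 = -2*m^3 + 40*m^2 - 154*m + 144*n^3 + n^2*(78*m - 1026) + n*(4*m^2 - 222*m + 1694) - 196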